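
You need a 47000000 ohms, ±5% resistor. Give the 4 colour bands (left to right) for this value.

47000000 Ω = 47 × 10^6.
4 → yellow
7 → violet
Multiplier 10^6 → blue.
±5% tolerance → gold.

yellow, violet, blue, gold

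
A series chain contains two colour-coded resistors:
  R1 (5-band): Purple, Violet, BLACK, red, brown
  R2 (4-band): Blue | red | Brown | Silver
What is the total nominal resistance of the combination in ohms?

R1: violet, violet, black → 770; red ×10^2 → 77000 Ω.
R2: blue, red → 62; brown ×10 → 620 Ω.
Series: 77000 + 620 = 77620 Ω.

77620 Ω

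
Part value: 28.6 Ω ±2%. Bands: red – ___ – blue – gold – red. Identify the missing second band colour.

grey

28.6 Ω = 286 × 10^-1.
The second band gives digit 8 of the significand, and 8 is grey.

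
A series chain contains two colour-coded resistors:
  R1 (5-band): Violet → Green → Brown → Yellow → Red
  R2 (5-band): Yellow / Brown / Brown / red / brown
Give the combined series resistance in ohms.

7551100 Ω

R1: violet, green, brown → 751; yellow ×10^4 → 7510000 Ω.
R2: yellow, brown, brown → 411; red ×10^2 → 41100 Ω.
Series: 7510000 + 41100 = 7551100 Ω.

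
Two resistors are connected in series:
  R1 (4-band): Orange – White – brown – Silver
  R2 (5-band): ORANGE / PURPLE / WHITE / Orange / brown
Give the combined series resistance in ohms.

R1: orange, white → 39; brown ×10 → 390 Ω.
R2: orange, violet, white → 379; orange ×10^3 → 379000 Ω.
Series: 390 + 379000 = 379390 Ω.

379390 Ω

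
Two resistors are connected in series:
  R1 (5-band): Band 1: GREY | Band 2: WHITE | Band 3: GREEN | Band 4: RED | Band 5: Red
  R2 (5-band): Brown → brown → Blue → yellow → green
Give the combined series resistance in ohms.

R1: grey, white, green → 895; red ×10^2 → 89500 Ω.
R2: brown, brown, blue → 116; yellow ×10^4 → 1160000 Ω.
Series: 89500 + 1160000 = 1249500 Ω.

1249500 Ω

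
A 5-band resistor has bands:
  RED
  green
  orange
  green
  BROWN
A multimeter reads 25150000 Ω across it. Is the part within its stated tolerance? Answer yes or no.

yes

Red → 2 (first significant figure)
Green → 5 (second significant figure)
Orange → 3 (third significant figure)
Green → ×10^5 multiplier
Brown → ±1% tolerance
253 × 100000 = 25300000 Ω
Allowed range: 25047000 Ω to 25553000 Ω.
25150000 Ω lies inside that range.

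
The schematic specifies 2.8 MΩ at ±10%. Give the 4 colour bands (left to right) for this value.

red, grey, green, silver

2800000 Ω = 28 × 10^5.
2 → red
8 → grey
Multiplier 10^5 → green.
±10% tolerance → silver.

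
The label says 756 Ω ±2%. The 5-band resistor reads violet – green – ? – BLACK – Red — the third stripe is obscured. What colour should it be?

756 Ω = 756 × 10^0.
The third band gives digit 6 of the significand, and 6 is blue.

blue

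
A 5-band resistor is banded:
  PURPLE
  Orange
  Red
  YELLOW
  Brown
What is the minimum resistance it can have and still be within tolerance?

Violet → 7 (first significant figure)
Orange → 3 (second significant figure)
Red → 2 (third significant figure)
Yellow → ×10^4 multiplier
Brown → ±1% tolerance
732 × 10000 = 7320000 Ω
Minimum = 7320000 × (1 − 1/100) = 7246800 Ω.

7246800 Ω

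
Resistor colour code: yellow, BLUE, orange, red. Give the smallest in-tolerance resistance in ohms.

45080 Ω

Yellow → 4 (first significant figure)
Blue → 6 (second significant figure)
Orange → ×10^3 multiplier
Red → ±2% tolerance
46 × 1000 = 46000 Ω
Smallest = 46000 × (1 − 2/100) = 45080 Ω.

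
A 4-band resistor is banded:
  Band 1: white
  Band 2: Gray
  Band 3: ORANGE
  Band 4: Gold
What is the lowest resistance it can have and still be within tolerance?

93100 Ω

White → 9 (first significant figure)
Grey → 8 (second significant figure)
Orange → ×10^3 multiplier
Gold → ±5% tolerance
98 × 1000 = 98000 Ω
Lowest = 98000 × (1 − 5/100) = 93100 Ω.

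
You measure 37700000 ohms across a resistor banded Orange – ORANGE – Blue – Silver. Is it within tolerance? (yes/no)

Orange → 3 (first significant figure)
Orange → 3 (second significant figure)
Blue → ×10^6 multiplier
Silver → ±10% tolerance
33 × 1000000 = 33000000 Ω
Allowed range: 29700000 Ω to 36300000 Ω.
37700000 ohms lies outside that range.

no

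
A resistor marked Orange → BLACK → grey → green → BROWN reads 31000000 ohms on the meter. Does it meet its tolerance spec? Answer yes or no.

Orange → 3 (first significant figure)
Black → 0 (second significant figure)
Grey → 8 (third significant figure)
Green → ×10^5 multiplier
Brown → ±1% tolerance
308 × 100000 = 30800000 Ω
Allowed range: 30492000 Ω to 31108000 Ω.
31000000 ohms lies inside that range.

yes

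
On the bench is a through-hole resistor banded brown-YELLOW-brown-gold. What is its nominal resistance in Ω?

Brown → 1 (first significant figure)
Yellow → 4 (second significant figure)
Brown → ×10 multiplier
14 × 10 = 140 Ω

140 Ω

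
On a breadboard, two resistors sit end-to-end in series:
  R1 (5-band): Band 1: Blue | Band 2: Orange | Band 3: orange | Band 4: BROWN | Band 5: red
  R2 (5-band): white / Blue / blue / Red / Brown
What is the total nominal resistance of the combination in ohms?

102930 Ω

R1: blue, orange, orange → 633; brown ×10 → 6330 Ω.
R2: white, blue, blue → 966; red ×10^2 → 96600 Ω.
Series: 6330 + 96600 = 102930 Ω.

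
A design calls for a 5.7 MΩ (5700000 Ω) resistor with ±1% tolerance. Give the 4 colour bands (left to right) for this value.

5700000 Ω = 57 × 10^5.
5 → green
7 → violet
Multiplier 10^5 → green.
±1% tolerance → brown.

green, violet, green, brown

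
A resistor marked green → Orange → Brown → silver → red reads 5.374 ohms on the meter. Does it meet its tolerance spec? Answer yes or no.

Green → 5 (first significant figure)
Orange → 3 (second significant figure)
Brown → 1 (third significant figure)
Silver → ×0.01 multiplier
Red → ±2% tolerance
531 × 0.01 = 5.31 Ω
Allowed range: 5.2038 Ω to 5.4162 Ω.
5.374 ohms lies inside that range.

yes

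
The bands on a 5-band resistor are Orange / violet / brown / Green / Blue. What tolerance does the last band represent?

±0.25%

The last band, blue, is the tolerance band.
Blue corresponds to ±0.25%.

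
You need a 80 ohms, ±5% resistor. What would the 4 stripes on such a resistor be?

grey, black, black, gold

80 Ω = 80 × 10^0.
8 → grey
0 → black
Multiplier 10^0 → black.
±5% tolerance → gold.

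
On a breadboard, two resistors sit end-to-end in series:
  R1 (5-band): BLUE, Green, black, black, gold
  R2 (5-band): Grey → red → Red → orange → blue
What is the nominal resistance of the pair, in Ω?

R1: blue, green, black → 650; black ×1 → 650 Ω.
R2: grey, red, red → 822; orange ×10^3 → 822000 Ω.
Series: 650 + 822000 = 822650 Ω.

822650 Ω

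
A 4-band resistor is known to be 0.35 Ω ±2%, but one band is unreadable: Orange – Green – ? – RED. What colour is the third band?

0.35 Ω = 35 × 10^-2.
The third band is the multiplier, 10^-2, which is silver.

silver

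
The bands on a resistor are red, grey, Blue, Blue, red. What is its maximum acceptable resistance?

291720000 Ω

Red → 2 (first significant figure)
Grey → 8 (second significant figure)
Blue → 6 (third significant figure)
Blue → ×10^6 multiplier
Red → ±2% tolerance
286 × 1000000 = 286000000 Ω
Maximum = 286000000 × (1 + 2/100) = 291720000 Ω.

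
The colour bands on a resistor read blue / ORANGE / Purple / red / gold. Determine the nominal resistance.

Blue → 6 (first significant figure)
Orange → 3 (second significant figure)
Violet → 7 (third significant figure)
Red → ×10^2 multiplier
637 × 100 = 63700 Ω

63700 Ω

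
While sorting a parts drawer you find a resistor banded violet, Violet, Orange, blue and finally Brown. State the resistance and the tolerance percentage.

773000000 Ω ±1%

Violet → 7 (first significant figure)
Violet → 7 (second significant figure)
Orange → 3 (third significant figure)
Blue → ×10^6 multiplier
Brown → ±1% tolerance
773 × 1000000 = 773000000 Ω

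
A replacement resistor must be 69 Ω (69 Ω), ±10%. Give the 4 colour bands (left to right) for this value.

69 Ω = 69 × 10^0.
6 → blue
9 → white
Multiplier 10^0 → black.
±10% tolerance → silver.

blue, white, black, silver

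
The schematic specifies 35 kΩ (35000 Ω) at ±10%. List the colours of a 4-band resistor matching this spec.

35000 Ω = 35 × 10^3.
3 → orange
5 → green
Multiplier 10^3 → orange.
±10% tolerance → silver.

orange, green, orange, silver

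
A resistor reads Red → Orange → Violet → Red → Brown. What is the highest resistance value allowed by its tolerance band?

Red → 2 (first significant figure)
Orange → 3 (second significant figure)
Violet → 7 (third significant figure)
Red → ×10^2 multiplier
Brown → ±1% tolerance
237 × 100 = 23700 Ω
Highest = 23700 × (1 + 1/100) = 23937 Ω.

23937 Ω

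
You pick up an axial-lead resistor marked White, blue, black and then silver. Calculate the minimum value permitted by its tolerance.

White → 9 (first significant figure)
Blue → 6 (second significant figure)
Black → ×1 multiplier
Silver → ±10% tolerance
96 × 1 = 96 Ω
Minimum = 96 × (1 − 10/100) = 86.4 Ω.

86.4 Ω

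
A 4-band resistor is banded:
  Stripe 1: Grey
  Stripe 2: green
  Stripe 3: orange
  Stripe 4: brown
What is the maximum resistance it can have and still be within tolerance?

Grey → 8 (first significant figure)
Green → 5 (second significant figure)
Orange → ×10^3 multiplier
Brown → ±1% tolerance
85 × 1000 = 85000 Ω
Maximum = 85000 × (1 + 1/100) = 85850 Ω.

85850 Ω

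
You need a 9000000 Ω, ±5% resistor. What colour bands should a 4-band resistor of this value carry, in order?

9000000 Ω = 90 × 10^5.
9 → white
0 → black
Multiplier 10^5 → green.
±5% tolerance → gold.

white, black, green, gold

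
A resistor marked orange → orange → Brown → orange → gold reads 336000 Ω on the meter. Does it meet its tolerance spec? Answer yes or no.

Orange → 3 (first significant figure)
Orange → 3 (second significant figure)
Brown → 1 (third significant figure)
Orange → ×10^3 multiplier
Gold → ±5% tolerance
331 × 1000 = 331000 Ω
Allowed range: 314450 Ω to 347550 Ω.
336000 Ω lies inside that range.

yes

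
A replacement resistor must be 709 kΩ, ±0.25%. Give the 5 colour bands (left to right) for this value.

709000 Ω = 709 × 10^3.
7 → violet
0 → black
9 → white
Multiplier 10^3 → orange.
±0.25% tolerance → blue.

violet, black, white, orange, blue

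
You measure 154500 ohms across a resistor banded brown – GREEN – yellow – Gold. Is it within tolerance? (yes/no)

yes

Brown → 1 (first significant figure)
Green → 5 (second significant figure)
Yellow → ×10^4 multiplier
Gold → ±5% tolerance
15 × 10000 = 150000 Ω
Allowed range: 142500 Ω to 157500 Ω.
154500 ohms lies inside that range.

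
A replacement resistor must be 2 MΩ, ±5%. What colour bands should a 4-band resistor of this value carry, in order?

2000000 Ω = 20 × 10^5.
2 → red
0 → black
Multiplier 10^5 → green.
±5% tolerance → gold.

red, black, green, gold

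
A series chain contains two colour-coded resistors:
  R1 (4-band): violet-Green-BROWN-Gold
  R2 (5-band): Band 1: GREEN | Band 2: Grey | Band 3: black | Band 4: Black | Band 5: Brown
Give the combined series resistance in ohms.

1330 Ω

R1: violet, green → 75; brown ×10 → 750 Ω.
R2: green, grey, black → 580; black ×1 → 580 Ω.
Series: 750 + 580 = 1330 Ω.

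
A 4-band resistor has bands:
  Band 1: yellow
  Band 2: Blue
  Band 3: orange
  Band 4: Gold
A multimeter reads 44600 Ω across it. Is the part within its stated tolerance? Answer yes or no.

Yellow → 4 (first significant figure)
Blue → 6 (second significant figure)
Orange → ×10^3 multiplier
Gold → ±5% tolerance
46 × 1000 = 46000 Ω
Allowed range: 43700 Ω to 48300 Ω.
44600 Ω lies inside that range.

yes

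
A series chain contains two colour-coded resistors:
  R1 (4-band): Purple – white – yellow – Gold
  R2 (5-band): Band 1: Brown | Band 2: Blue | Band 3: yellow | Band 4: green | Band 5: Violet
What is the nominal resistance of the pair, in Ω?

17190000 Ω

R1: violet, white → 79; yellow ×10^4 → 790000 Ω.
R2: brown, blue, yellow → 164; green ×10^5 → 16400000 Ω.
Series: 790000 + 16400000 = 17190000 Ω.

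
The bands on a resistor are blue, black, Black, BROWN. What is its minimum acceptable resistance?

59.4 Ω

Blue → 6 (first significant figure)
Black → 0 (second significant figure)
Black → ×1 multiplier
Brown → ±1% tolerance
60 × 1 = 60 Ω
Minimum = 60 × (1 − 1/100) = 59.4 Ω.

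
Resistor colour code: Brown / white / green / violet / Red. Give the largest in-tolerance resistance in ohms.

1989000000 Ω

Brown → 1 (first significant figure)
White → 9 (second significant figure)
Green → 5 (third significant figure)
Violet → ×10^7 multiplier
Red → ±2% tolerance
195 × 10000000 = 1950000000 Ω
Largest = 1950000000 × (1 + 2/100) = 1989000000 Ω.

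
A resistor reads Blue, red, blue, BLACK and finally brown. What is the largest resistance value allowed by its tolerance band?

632.26 Ω

Blue → 6 (first significant figure)
Red → 2 (second significant figure)
Blue → 6 (third significant figure)
Black → ×1 multiplier
Brown → ±1% tolerance
626 × 1 = 626 Ω
Largest = 626 × (1 + 1/100) = 632.26 Ω.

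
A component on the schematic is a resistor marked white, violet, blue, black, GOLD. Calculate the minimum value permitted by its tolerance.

White → 9 (first significant figure)
Violet → 7 (second significant figure)
Blue → 6 (third significant figure)
Black → ×1 multiplier
Gold → ±5% tolerance
976 × 1 = 976 Ω
Minimum = 976 × (1 − 5/100) = 927.2 Ω.

927.2 Ω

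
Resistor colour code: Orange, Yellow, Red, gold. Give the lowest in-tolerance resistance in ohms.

3230 Ω

Orange → 3 (first significant figure)
Yellow → 4 (second significant figure)
Red → ×10^2 multiplier
Gold → ±5% tolerance
34 × 100 = 3400 Ω
Lowest = 3400 × (1 − 5/100) = 3230 Ω.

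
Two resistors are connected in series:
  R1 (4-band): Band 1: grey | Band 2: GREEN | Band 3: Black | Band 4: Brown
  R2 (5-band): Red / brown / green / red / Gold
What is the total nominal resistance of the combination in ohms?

21585 Ω

R1: grey, green → 85; black ×1 → 85 Ω.
R2: red, brown, green → 215; red ×10^2 → 21500 Ω.
Series: 85 + 21500 = 21585 Ω.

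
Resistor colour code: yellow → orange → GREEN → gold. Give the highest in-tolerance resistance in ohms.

4515000 Ω

Yellow → 4 (first significant figure)
Orange → 3 (second significant figure)
Green → ×10^5 multiplier
Gold → ±5% tolerance
43 × 100000 = 4300000 Ω
Highest = 4300000 × (1 + 5/100) = 4515000 Ω.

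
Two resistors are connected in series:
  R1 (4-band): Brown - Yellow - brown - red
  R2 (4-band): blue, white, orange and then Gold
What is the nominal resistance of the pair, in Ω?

69140 Ω

R1: brown, yellow → 14; brown ×10 → 140 Ω.
R2: blue, white → 69; orange ×10^3 → 69000 Ω.
Series: 140 + 69000 = 69140 Ω.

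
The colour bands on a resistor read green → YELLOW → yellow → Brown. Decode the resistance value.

Green → 5 (first significant figure)
Yellow → 4 (second significant figure)
Yellow → ×10^4 multiplier
54 × 10000 = 540000 Ω

540000 Ω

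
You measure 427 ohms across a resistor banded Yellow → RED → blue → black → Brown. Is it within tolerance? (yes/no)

yes

Yellow → 4 (first significant figure)
Red → 2 (second significant figure)
Blue → 6 (third significant figure)
Black → ×1 multiplier
Brown → ±1% tolerance
426 × 1 = 426 Ω
Allowed range: 421.74 Ω to 430.26 Ω.
427 ohms lies inside that range.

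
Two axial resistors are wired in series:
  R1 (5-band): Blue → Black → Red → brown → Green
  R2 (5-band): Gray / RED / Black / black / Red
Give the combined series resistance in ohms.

R1: blue, black, red → 602; brown ×10 → 6020 Ω.
R2: grey, red, black → 820; black ×1 → 820 Ω.
Series: 6020 + 820 = 6840 Ω.

6840 Ω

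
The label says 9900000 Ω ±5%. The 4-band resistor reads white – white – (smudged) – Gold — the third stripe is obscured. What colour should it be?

9900000 Ω = 99 × 10^5.
The third band is the multiplier, 10^5, which is green.

green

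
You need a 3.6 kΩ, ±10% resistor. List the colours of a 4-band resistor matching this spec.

orange, blue, red, silver

3600 Ω = 36 × 10^2.
3 → orange
6 → blue
Multiplier 10^2 → red.
±10% tolerance → silver.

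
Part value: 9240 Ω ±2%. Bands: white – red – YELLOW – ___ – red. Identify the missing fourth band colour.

brown

9240 Ω = 924 × 10^1.
The fourth band is the multiplier, 10^1, which is brown.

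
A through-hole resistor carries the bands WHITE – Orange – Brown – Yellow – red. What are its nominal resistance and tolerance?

White → 9 (first significant figure)
Orange → 3 (second significant figure)
Brown → 1 (third significant figure)
Yellow → ×10^4 multiplier
Red → ±2% tolerance
931 × 10000 = 9310000 Ω

9310000 Ω ±2%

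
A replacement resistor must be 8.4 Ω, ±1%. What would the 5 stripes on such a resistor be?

8.4 Ω = 840 × 10^-2.
8 → grey
4 → yellow
0 → black
Multiplier 10^-2 → silver.
±1% tolerance → brown.

grey, yellow, black, silver, brown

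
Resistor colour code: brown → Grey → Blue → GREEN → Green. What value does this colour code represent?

18600000 Ω

Brown → 1 (first significant figure)
Grey → 8 (second significant figure)
Blue → 6 (third significant figure)
Green → ×10^5 multiplier
186 × 100000 = 18600000 Ω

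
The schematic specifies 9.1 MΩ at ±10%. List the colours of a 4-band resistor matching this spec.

9100000 Ω = 91 × 10^5.
9 → white
1 → brown
Multiplier 10^5 → green.
±10% tolerance → silver.

white, brown, green, silver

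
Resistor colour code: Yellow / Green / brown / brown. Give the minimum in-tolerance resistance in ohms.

Yellow → 4 (first significant figure)
Green → 5 (second significant figure)
Brown → ×10 multiplier
Brown → ±1% tolerance
45 × 10 = 450 Ω
Minimum = 450 × (1 − 1/100) = 445.5 Ω.

445.5 Ω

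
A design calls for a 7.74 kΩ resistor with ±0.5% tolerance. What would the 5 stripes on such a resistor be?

7740 Ω = 774 × 10^1.
7 → violet
7 → violet
4 → yellow
Multiplier 10^1 → brown.
±0.5% tolerance → green.

violet, violet, yellow, brown, green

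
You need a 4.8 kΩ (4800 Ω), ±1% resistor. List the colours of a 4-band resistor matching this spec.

yellow, grey, red, brown

4800 Ω = 48 × 10^2.
4 → yellow
8 → grey
Multiplier 10^2 → red.
±1% tolerance → brown.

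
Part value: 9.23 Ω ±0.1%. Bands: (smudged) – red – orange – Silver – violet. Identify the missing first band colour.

9.23 Ω = 923 × 10^-2.
The first band gives digit 9 of the significand, and 9 is white.

white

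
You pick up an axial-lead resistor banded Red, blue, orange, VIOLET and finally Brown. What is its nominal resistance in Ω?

Red → 2 (first significant figure)
Blue → 6 (second significant figure)
Orange → 3 (third significant figure)
Violet → ×10^7 multiplier
263 × 10000000 = 2630000000 Ω

2630000000 Ω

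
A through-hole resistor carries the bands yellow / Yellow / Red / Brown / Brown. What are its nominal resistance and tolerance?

4420 Ω ±1%

Yellow → 4 (first significant figure)
Yellow → 4 (second significant figure)
Red → 2 (third significant figure)
Brown → ×10 multiplier
Brown → ±1% tolerance
442 × 10 = 4420 Ω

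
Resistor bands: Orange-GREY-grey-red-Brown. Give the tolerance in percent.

±1%

The last band, brown, is the tolerance band.
Brown corresponds to ±1%.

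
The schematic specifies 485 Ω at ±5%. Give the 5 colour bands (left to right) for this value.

485 Ω = 485 × 10^0.
4 → yellow
8 → grey
5 → green
Multiplier 10^0 → black.
±5% tolerance → gold.

yellow, grey, green, black, gold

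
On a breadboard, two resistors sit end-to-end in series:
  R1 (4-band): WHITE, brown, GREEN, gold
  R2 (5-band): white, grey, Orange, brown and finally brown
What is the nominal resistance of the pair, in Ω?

R1: white, brown → 91; green ×10^5 → 9100000 Ω.
R2: white, grey, orange → 983; brown ×10 → 9830 Ω.
Series: 9100000 + 9830 = 9109830 Ω.

9109830 Ω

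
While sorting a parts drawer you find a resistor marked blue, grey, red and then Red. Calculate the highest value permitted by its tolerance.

6936 Ω

Blue → 6 (first significant figure)
Grey → 8 (second significant figure)
Red → ×10^2 multiplier
Red → ±2% tolerance
68 × 100 = 6800 Ω
Highest = 6800 × (1 + 2/100) = 6936 Ω.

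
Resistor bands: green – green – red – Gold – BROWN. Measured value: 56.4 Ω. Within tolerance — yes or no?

no

Green → 5 (first significant figure)
Green → 5 (second significant figure)
Red → 2 (third significant figure)
Gold → ×0.1 multiplier
Brown → ±1% tolerance
552 × 0.1 = 55.2 Ω
Allowed range: 54.648 Ω to 55.752 Ω.
56.4 Ω lies outside that range.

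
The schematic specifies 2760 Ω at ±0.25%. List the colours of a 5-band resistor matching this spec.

2760 Ω = 276 × 10^1.
2 → red
7 → violet
6 → blue
Multiplier 10^1 → brown.
±0.25% tolerance → blue.

red, violet, blue, brown, blue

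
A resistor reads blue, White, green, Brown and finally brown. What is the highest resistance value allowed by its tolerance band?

7019.5 Ω

Blue → 6 (first significant figure)
White → 9 (second significant figure)
Green → 5 (third significant figure)
Brown → ×10 multiplier
Brown → ±1% tolerance
695 × 10 = 6950 Ω
Highest = 6950 × (1 + 1/100) = 7019.5 Ω.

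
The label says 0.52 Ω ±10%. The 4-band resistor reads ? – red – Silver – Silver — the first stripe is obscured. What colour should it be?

0.52 Ω = 52 × 10^-2.
The first band gives digit 5 of the significand, and 5 is green.

green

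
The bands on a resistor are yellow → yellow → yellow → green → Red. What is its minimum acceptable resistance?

Yellow → 4 (first significant figure)
Yellow → 4 (second significant figure)
Yellow → 4 (third significant figure)
Green → ×10^5 multiplier
Red → ±2% tolerance
444 × 100000 = 44400000 Ω
Minimum = 44400000 × (1 − 2/100) = 43512000 Ω.

43512000 Ω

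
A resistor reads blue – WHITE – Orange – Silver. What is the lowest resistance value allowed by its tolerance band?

Blue → 6 (first significant figure)
White → 9 (second significant figure)
Orange → ×10^3 multiplier
Silver → ±10% tolerance
69 × 1000 = 69000 Ω
Lowest = 69000 × (1 − 10/100) = 62100 Ω.

62100 Ω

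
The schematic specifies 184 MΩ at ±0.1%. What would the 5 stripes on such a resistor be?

184000000 Ω = 184 × 10^6.
1 → brown
8 → grey
4 → yellow
Multiplier 10^6 → blue.
±0.1% tolerance → violet.

brown, grey, yellow, blue, violet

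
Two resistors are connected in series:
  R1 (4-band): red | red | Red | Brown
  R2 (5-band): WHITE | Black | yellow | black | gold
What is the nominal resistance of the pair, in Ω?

R1: red, red → 22; red ×10^2 → 2200 Ω.
R2: white, black, yellow → 904; black ×1 → 904 Ω.
Series: 2200 + 904 = 3104 Ω.

3104 Ω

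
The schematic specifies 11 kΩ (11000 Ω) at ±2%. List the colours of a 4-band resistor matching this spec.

11000 Ω = 11 × 10^3.
1 → brown
1 → brown
Multiplier 10^3 → orange.
±2% tolerance → red.

brown, brown, orange, red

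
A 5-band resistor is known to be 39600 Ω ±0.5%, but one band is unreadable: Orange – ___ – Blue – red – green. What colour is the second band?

white

39600 Ω = 396 × 10^2.
The second band gives digit 9 of the significand, and 9 is white.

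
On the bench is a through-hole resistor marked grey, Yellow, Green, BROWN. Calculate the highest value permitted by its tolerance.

8484000 Ω

Grey → 8 (first significant figure)
Yellow → 4 (second significant figure)
Green → ×10^5 multiplier
Brown → ±1% tolerance
84 × 100000 = 8400000 Ω
Highest = 8400000 × (1 + 1/100) = 8484000 Ω.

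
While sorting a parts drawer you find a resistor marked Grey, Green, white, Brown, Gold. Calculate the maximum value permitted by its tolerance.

9019.5 Ω

Grey → 8 (first significant figure)
Green → 5 (second significant figure)
White → 9 (third significant figure)
Brown → ×10 multiplier
Gold → ±5% tolerance
859 × 10 = 8590 Ω
Maximum = 8590 × (1 + 5/100) = 9019.5 Ω.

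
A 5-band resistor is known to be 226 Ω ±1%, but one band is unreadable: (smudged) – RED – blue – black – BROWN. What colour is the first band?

226 Ω = 226 × 10^0.
The first band gives digit 2 of the significand, and 2 is red.

red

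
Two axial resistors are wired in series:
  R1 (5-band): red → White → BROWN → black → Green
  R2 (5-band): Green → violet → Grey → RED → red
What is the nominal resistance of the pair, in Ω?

58091 Ω

R1: red, white, brown → 291; black ×1 → 291 Ω.
R2: green, violet, grey → 578; red ×10^2 → 57800 Ω.
Series: 291 + 57800 = 58091 Ω.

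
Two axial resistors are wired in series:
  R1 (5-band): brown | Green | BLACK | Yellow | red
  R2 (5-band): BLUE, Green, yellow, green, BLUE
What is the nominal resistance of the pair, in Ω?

R1: brown, green, black → 150; yellow ×10^4 → 1500000 Ω.
R2: blue, green, yellow → 654; green ×10^5 → 65400000 Ω.
Series: 1500000 + 65400000 = 66900000 Ω.

66900000 Ω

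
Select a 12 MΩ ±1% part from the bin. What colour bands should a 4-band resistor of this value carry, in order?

12000000 Ω = 12 × 10^6.
1 → brown
2 → red
Multiplier 10^6 → blue.
±1% tolerance → brown.

brown, red, blue, brown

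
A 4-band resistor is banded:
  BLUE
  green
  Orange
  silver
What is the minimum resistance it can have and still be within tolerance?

58500 Ω

Blue → 6 (first significant figure)
Green → 5 (second significant figure)
Orange → ×10^3 multiplier
Silver → ±10% tolerance
65 × 1000 = 65000 Ω
Minimum = 65000 × (1 − 10/100) = 58500 Ω.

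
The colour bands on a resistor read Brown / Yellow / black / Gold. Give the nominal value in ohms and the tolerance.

Brown → 1 (first significant figure)
Yellow → 4 (second significant figure)
Black → ×1 multiplier
Gold → ±5% tolerance
14 × 1 = 14 Ω

14 Ω ±5%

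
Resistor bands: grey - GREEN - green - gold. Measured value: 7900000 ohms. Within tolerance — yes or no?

Grey → 8 (first significant figure)
Green → 5 (second significant figure)
Green → ×10^5 multiplier
Gold → ±5% tolerance
85 × 100000 = 8500000 Ω
Allowed range: 8075000 Ω to 8925000 Ω.
7900000 ohms lies outside that range.

no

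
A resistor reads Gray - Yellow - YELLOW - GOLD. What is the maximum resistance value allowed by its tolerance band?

Grey → 8 (first significant figure)
Yellow → 4 (second significant figure)
Yellow → ×10^4 multiplier
Gold → ±5% tolerance
84 × 10000 = 840000 Ω
Maximum = 840000 × (1 + 5/100) = 882000 Ω.

882000 Ω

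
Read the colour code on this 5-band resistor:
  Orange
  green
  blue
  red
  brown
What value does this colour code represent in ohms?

Orange → 3 (first significant figure)
Green → 5 (second significant figure)
Blue → 6 (third significant figure)
Red → ×10^2 multiplier
356 × 100 = 35600 Ω

35600 Ω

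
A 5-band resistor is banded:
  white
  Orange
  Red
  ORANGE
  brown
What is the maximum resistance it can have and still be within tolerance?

941320 Ω

White → 9 (first significant figure)
Orange → 3 (second significant figure)
Red → 2 (third significant figure)
Orange → ×10^3 multiplier
Brown → ±1% tolerance
932 × 1000 = 932000 Ω
Maximum = 932000 × (1 + 1/100) = 941320 Ω.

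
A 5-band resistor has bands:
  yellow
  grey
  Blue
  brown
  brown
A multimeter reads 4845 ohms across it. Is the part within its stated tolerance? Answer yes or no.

Yellow → 4 (first significant figure)
Grey → 8 (second significant figure)
Blue → 6 (third significant figure)
Brown → ×10 multiplier
Brown → ±1% tolerance
486 × 10 = 4860 Ω
Allowed range: 4811.4 Ω to 4908.6 Ω.
4845 ohms lies inside that range.

yes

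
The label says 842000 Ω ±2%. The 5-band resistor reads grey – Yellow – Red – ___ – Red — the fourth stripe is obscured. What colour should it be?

orange

842000 Ω = 842 × 10^3.
The fourth band is the multiplier, 10^3, which is orange.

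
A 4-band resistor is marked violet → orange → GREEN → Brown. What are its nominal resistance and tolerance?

Violet → 7 (first significant figure)
Orange → 3 (second significant figure)
Green → ×10^5 multiplier
Brown → ±1% tolerance
73 × 100000 = 7300000 Ω

7300000 Ω ±1%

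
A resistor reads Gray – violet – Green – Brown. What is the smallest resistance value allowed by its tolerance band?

Grey → 8 (first significant figure)
Violet → 7 (second significant figure)
Green → ×10^5 multiplier
Brown → ±1% tolerance
87 × 100000 = 8700000 Ω
Smallest = 8700000 × (1 − 1/100) = 8613000 Ω.

8613000 Ω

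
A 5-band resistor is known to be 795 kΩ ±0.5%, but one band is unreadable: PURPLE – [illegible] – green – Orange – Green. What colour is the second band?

white

795000 Ω = 795 × 10^3.
The second band gives digit 9 of the significand, and 9 is white.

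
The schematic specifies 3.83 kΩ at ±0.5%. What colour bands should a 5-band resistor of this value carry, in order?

3830 Ω = 383 × 10^1.
3 → orange
8 → grey
3 → orange
Multiplier 10^1 → brown.
±0.5% tolerance → green.

orange, grey, orange, brown, green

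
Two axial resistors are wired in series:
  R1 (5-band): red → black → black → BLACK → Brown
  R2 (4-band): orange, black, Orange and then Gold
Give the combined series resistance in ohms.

R1: red, black, black → 200; black ×1 → 200 Ω.
R2: orange, black → 30; orange ×10^3 → 30000 Ω.
Series: 200 + 30000 = 30200 Ω.

30200 Ω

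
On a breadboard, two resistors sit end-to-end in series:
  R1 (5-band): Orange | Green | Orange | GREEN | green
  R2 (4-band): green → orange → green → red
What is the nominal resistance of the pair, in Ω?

R1: orange, green, orange → 353; green ×10^5 → 35300000 Ω.
R2: green, orange → 53; green ×10^5 → 5300000 Ω.
Series: 35300000 + 5300000 = 40600000 Ω.

40600000 Ω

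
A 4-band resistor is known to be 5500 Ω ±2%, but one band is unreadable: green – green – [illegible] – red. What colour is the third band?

5500 Ω = 55 × 10^2.
The third band is the multiplier, 10^2, which is red.

red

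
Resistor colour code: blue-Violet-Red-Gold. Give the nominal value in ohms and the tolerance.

6700 Ω ±5%

Blue → 6 (first significant figure)
Violet → 7 (second significant figure)
Red → ×10^2 multiplier
Gold → ±5% tolerance
67 × 100 = 6700 Ω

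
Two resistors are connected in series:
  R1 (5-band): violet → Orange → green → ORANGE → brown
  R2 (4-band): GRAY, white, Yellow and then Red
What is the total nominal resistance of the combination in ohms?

1625000 Ω

R1: violet, orange, green → 735; orange ×10^3 → 735000 Ω.
R2: grey, white → 89; yellow ×10^4 → 890000 Ω.
Series: 735000 + 890000 = 1625000 Ω.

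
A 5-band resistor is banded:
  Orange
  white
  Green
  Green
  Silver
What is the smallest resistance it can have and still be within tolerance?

Orange → 3 (first significant figure)
White → 9 (second significant figure)
Green → 5 (third significant figure)
Green → ×10^5 multiplier
Silver → ±10% tolerance
395 × 100000 = 39500000 Ω
Smallest = 39500000 × (1 − 10/100) = 35550000 Ω.

35550000 Ω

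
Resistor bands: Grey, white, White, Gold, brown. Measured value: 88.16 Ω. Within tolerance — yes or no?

Grey → 8 (first significant figure)
White → 9 (second significant figure)
White → 9 (third significant figure)
Gold → ×0.1 multiplier
Brown → ±1% tolerance
899 × 0.1 = 89.9 Ω
Allowed range: 89.001 Ω to 90.799 Ω.
88.16 Ω lies outside that range.

no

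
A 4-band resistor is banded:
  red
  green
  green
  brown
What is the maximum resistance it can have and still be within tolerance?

2525000 Ω

Red → 2 (first significant figure)
Green → 5 (second significant figure)
Green → ×10^5 multiplier
Brown → ±1% tolerance
25 × 100000 = 2500000 Ω
Maximum = 2500000 × (1 + 1/100) = 2525000 Ω.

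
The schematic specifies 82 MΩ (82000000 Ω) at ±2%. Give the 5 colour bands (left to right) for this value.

82000000 Ω = 820 × 10^5.
8 → grey
2 → red
0 → black
Multiplier 10^5 → green.
±2% tolerance → red.

grey, red, black, green, red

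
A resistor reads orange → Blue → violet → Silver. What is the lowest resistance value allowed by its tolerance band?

Orange → 3 (first significant figure)
Blue → 6 (second significant figure)
Violet → ×10^7 multiplier
Silver → ±10% tolerance
36 × 10000000 = 360000000 Ω
Lowest = 360000000 × (1 − 10/100) = 324000000 Ω.

324000000 Ω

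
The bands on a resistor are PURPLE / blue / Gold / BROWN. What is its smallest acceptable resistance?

Violet → 7 (first significant figure)
Blue → 6 (second significant figure)
Gold → ×0.1 multiplier
Brown → ±1% tolerance
76 × 0.1 = 7.6 Ω
Smallest = 7.6 × (1 − 1/100) = 7.524 Ω.

7.524 Ω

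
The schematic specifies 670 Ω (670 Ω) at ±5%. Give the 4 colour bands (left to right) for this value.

blue, violet, brown, gold

670 Ω = 67 × 10^1.
6 → blue
7 → violet
Multiplier 10^1 → brown.
±5% tolerance → gold.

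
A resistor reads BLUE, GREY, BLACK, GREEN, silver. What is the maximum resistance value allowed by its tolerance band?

Blue → 6 (first significant figure)
Grey → 8 (second significant figure)
Black → 0 (third significant figure)
Green → ×10^5 multiplier
Silver → ±10% tolerance
680 × 100000 = 68000000 Ω
Maximum = 68000000 × (1 + 10/100) = 74800000 Ω.

74800000 Ω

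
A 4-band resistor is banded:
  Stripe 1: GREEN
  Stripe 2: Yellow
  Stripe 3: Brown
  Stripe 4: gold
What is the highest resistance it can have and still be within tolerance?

Green → 5 (first significant figure)
Yellow → 4 (second significant figure)
Brown → ×10 multiplier
Gold → ±5% tolerance
54 × 10 = 540 Ω
Highest = 540 × (1 + 5/100) = 567 Ω.

567 Ω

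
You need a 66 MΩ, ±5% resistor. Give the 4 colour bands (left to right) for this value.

blue, blue, blue, gold

66000000 Ω = 66 × 10^6.
6 → blue
6 → blue
Multiplier 10^6 → blue.
±5% tolerance → gold.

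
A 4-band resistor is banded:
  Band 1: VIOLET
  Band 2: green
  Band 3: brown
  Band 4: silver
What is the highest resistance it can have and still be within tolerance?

Violet → 7 (first significant figure)
Green → 5 (second significant figure)
Brown → ×10 multiplier
Silver → ±10% tolerance
75 × 10 = 750 Ω
Highest = 750 × (1 + 10/100) = 825 Ω.

825 Ω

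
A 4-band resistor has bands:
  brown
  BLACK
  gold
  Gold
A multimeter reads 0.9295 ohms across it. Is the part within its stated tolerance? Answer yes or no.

Brown → 1 (first significant figure)
Black → 0 (second significant figure)
Gold → ×0.1 multiplier
Gold → ±5% tolerance
10 × 0.1 = 1 Ω
Allowed range: 0.95 Ω to 1.05 Ω.
0.9295 ohms lies outside that range.

no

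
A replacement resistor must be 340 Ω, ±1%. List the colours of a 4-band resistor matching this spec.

orange, yellow, brown, brown

340 Ω = 34 × 10^1.
3 → orange
4 → yellow
Multiplier 10^1 → brown.
±1% tolerance → brown.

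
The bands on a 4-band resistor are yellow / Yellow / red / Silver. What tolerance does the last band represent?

±10%

The last band, silver, is the tolerance band.
Silver corresponds to ±10%.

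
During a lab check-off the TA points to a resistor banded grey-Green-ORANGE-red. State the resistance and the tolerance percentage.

Grey → 8 (first significant figure)
Green → 5 (second significant figure)
Orange → ×10^3 multiplier
Red → ±2% tolerance
85 × 1000 = 85000 Ω

85000 Ω ±2%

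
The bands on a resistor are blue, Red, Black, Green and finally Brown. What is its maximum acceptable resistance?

Blue → 6 (first significant figure)
Red → 2 (second significant figure)
Black → 0 (third significant figure)
Green → ×10^5 multiplier
Brown → ±1% tolerance
620 × 100000 = 62000000 Ω
Maximum = 62000000 × (1 + 1/100) = 62620000 Ω.

62620000 Ω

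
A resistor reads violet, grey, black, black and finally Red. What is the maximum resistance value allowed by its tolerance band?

Violet → 7 (first significant figure)
Grey → 8 (second significant figure)
Black → 0 (third significant figure)
Black → ×1 multiplier
Red → ±2% tolerance
780 × 1 = 780 Ω
Maximum = 780 × (1 + 2/100) = 795.6 Ω.

795.6 Ω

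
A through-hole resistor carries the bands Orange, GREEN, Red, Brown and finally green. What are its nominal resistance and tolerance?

3520 Ω ±0.5%

Orange → 3 (first significant figure)
Green → 5 (second significant figure)
Red → 2 (third significant figure)
Brown → ×10 multiplier
Green → ±0.5% tolerance
352 × 10 = 3520 Ω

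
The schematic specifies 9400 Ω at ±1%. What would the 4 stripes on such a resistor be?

white, yellow, red, brown

9400 Ω = 94 × 10^2.
9 → white
4 → yellow
Multiplier 10^2 → red.
±1% tolerance → brown.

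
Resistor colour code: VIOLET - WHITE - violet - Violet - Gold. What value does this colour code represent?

Violet → 7 (first significant figure)
White → 9 (second significant figure)
Violet → 7 (third significant figure)
Violet → ×10^7 multiplier
797 × 10000000 = 7970000000 Ω

7970000000 Ω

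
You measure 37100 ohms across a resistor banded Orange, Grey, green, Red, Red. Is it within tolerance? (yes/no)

Orange → 3 (first significant figure)
Grey → 8 (second significant figure)
Green → 5 (third significant figure)
Red → ×10^2 multiplier
Red → ±2% tolerance
385 × 100 = 38500 Ω
Allowed range: 37730 Ω to 39270 Ω.
37100 ohms lies outside that range.

no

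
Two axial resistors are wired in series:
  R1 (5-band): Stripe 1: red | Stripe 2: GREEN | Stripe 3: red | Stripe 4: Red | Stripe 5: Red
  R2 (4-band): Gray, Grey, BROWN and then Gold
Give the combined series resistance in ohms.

R1: red, green, red → 252; red ×10^2 → 25200 Ω.
R2: grey, grey → 88; brown ×10 → 880 Ω.
Series: 25200 + 880 = 26080 Ω.

26080 Ω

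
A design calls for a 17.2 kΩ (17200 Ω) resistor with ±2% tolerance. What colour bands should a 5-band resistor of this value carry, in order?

17200 Ω = 172 × 10^2.
1 → brown
7 → violet
2 → red
Multiplier 10^2 → red.
±2% tolerance → red.

brown, violet, red, red, red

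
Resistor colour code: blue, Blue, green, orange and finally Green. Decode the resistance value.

Blue → 6 (first significant figure)
Blue → 6 (second significant figure)
Green → 5 (third significant figure)
Orange → ×10^3 multiplier
665 × 1000 = 665000 Ω

665000 Ω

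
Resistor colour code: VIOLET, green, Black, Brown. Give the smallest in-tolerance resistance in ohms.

74.25 Ω

Violet → 7 (first significant figure)
Green → 5 (second significant figure)
Black → ×1 multiplier
Brown → ±1% tolerance
75 × 1 = 75 Ω
Smallest = 75 × (1 − 1/100) = 74.25 Ω.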